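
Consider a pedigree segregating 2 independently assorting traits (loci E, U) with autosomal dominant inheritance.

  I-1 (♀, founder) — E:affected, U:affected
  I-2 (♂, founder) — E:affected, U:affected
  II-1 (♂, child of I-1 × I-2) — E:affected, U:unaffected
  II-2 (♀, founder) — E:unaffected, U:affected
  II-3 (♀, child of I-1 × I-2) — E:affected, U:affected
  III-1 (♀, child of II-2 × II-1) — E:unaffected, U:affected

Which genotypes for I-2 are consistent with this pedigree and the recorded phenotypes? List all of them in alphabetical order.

I-2 ∈ {EE Uu, Ee Uu}

E/I-1 aff ·: Ee|EE
E/I-2 aff ·: Ee|EE
E/II-1 aff I-1×I-2: Ee
E/II-2 un ·: ee
E/II-3 aff I-1×I-2: Ee|EE
E/III-1 un II-2×II-1: ee
⇒ E over [I-1,I-2,II-1,II-2,II-3,III-1]: 6 consistent
U/I-1 aff ·: Uu
U/I-2 aff ·: Uu
U/II-1 un I-1×I-2: uu
U/II-2 aff ·: Uu|UU
U/II-3 aff I-1×I-2: Uu|UU
U/III-1 aff II-2×II-1: Uu
⇒ U over [I-1,I-2,II-1,II-2,II-3,III-1]: 4 consistent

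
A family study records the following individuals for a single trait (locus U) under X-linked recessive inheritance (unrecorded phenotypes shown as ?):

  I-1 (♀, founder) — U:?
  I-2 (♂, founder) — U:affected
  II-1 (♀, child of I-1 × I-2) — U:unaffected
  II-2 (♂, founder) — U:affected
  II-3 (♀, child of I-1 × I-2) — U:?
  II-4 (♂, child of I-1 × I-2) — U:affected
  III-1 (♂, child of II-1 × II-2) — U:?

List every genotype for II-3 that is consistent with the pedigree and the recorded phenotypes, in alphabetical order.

II-3 ∈ {X^UX^u, X^uX^u}

U/I-1 ? ·: X^UX^u
U/I-2 aff ·: X^uY
U/II-1 un I-1×I-2: X^UX^u
U/II-2 aff ·: X^uY
U/II-3 ? I-1×I-2: X^UX^u|X^uX^u
U/II-4 aff I-1×I-2: X^uY
U/III-1 ? II-1×II-2: X^UY|X^uY
⇒ U over [I-1,I-2,II-1,II-2,II-3,II-4,III-1]: 4 consistent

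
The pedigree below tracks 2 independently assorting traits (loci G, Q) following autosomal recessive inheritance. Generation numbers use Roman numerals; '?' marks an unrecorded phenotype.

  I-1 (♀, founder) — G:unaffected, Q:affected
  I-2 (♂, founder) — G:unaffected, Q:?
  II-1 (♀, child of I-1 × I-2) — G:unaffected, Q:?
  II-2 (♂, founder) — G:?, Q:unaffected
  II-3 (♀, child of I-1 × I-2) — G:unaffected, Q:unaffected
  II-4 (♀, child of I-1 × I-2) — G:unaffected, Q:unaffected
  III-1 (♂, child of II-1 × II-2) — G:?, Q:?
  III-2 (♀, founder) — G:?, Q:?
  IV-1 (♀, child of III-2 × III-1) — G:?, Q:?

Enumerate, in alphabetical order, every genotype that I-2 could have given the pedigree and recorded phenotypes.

I-2 ∈ {GG QQ, GG Qq, Gg QQ, Gg Qq}

G/I-1 un ·: GG|Gg
G/I-2 un ·: GG|Gg
G/II-1 un I-1×I-2: GG|Gg
G/II-2 ? ·: GG|Gg|gg
G/II-3 un I-1×I-2: GG|Gg
G/II-4 un I-1×I-2: GG|Gg
G/III-1 ? II-1×II-2: GG|Gg|gg
G/III-2 ? ·: GG|Gg|gg
G/IV-1 ? III-2×III-1: GG|Gg|gg
⇒ G over [I-1,I-2,II-1,II-2,II-3,II-4,III-1,III-2,IV-1]: 730 consistent
Q/I-1 aff ·: qq
Q/I-2 ? ·: QQ|Qq
Q/II-1 ? I-1×I-2: Qq|qq
Q/II-2 un ·: QQ|Qq
Q/II-3 un I-1×I-2: Qq
Q/II-4 un I-1×I-2: Qq
Q/III-1 ? II-1×II-2: QQ|Qq|qq
Q/III-2 ? ·: QQ|Qq|qq
Q/IV-1 ? III-2×III-1: QQ|Qq|qq
⇒ Q over [I-1,I-2,II-1,II-2,II-3,II-4,III-1,III-2,IV-1]: 70 consistent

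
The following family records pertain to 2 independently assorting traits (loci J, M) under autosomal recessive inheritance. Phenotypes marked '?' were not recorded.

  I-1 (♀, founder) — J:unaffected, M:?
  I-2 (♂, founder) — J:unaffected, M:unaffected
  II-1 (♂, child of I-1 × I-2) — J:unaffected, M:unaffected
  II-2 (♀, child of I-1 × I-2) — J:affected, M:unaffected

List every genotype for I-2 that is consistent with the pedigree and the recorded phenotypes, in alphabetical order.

J/I-1 un ·: Jj
J/I-2 un ·: Jj
J/II-1 un I-1×I-2: JJ|Jj
J/II-2 aff I-1×I-2: jj
⇒ J over [I-1,I-2,II-1,II-2]: 2 consistent
M/I-1 ? ·: MM|Mm|mm
M/I-2 un ·: MM|Mm
M/II-1 un I-1×I-2: MM|Mm
M/II-2 un I-1×I-2: MM|Mm
⇒ M over [I-1,I-2,II-1,II-2]: 15 consistent

I-2 ∈ {Jj MM, Jj Mm}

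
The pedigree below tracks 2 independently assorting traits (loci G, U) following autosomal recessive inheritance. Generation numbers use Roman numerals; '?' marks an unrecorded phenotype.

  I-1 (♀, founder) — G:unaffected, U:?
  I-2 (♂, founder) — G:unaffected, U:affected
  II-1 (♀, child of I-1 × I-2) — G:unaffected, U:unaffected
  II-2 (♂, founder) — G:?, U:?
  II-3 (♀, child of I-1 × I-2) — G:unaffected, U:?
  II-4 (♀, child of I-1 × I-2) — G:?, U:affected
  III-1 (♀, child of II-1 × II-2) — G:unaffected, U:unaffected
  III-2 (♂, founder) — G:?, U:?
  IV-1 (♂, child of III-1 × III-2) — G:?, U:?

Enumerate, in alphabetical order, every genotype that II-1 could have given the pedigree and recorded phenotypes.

II-1 ∈ {GG Uu, Gg Uu}

G/I-1 un ·: GG|Gg
G/I-2 un ·: GG|Gg
G/II-1 un I-1×I-2: GG|Gg
G/II-2 ? ·: GG|Gg|gg
G/II-3 un I-1×I-2: GG|Gg
G/II-4 ? I-1×I-2: GG|Gg|gg
G/III-1 un II-1×II-2: GG|Gg
G/III-2 ? ·: GG|Gg|gg
G/IV-1 ? III-1×III-2: GG|Gg|gg
⇒ G over [I-1,I-2,II-1,II-2,II-3,II-4,III-1,III-2,IV-1]: 736 consistent
U/I-1 ? ·: Uu
U/I-2 aff ·: uu
U/II-1 un I-1×I-2: Uu
U/II-2 ? ·: UU|Uu|uu
U/II-3 ? I-1×I-2: Uu|uu
U/II-4 aff I-1×I-2: uu
U/III-1 un II-1×II-2: UU|Uu
U/III-2 ? ·: UU|Uu|uu
U/IV-1 ? III-1×III-2: UU|Uu|uu
⇒ U over [I-1,I-2,II-1,II-2,II-3,II-4,III-1,III-2,IV-1]: 58 consistent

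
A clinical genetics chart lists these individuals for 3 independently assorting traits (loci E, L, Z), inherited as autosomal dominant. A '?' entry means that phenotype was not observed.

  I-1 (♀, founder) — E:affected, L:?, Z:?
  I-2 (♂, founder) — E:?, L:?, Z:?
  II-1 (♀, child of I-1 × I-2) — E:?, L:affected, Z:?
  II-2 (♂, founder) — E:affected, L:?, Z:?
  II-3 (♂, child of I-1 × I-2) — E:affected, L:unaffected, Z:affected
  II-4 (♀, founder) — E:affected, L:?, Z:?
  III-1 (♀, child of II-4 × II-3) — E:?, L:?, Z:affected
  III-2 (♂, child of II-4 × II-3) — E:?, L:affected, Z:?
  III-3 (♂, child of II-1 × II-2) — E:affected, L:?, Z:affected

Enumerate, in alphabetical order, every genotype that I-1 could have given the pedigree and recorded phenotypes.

E/I-1 aff ·: Ee|EE
E/I-2 ? ·: ee|Ee|EE
E/II-1 ? I-1×I-2: ee|Ee|EE
E/II-2 aff ·: Ee|EE
E/II-3 aff I-1×I-2: Ee|EE
E/II-4 aff ·: Ee|EE
E/III-1 ? II-4×II-3: ee|Ee|EE
E/III-2 ? II-4×II-3: ee|Ee|EE
E/III-3 aff II-1×II-2: Ee|EE
⇒ E over [I-1,I-2,II-1,II-2,II-3,II-4,III-1,III-2,III-3]: 559 consistent
L/I-1 ? ·: ll|Ll
L/I-2 ? ·: ll|Ll
L/II-1 aff I-1×I-2: Ll|LL
L/II-2 ? ·: ll|Ll|LL
L/II-3 un I-1×I-2: ll
L/II-4 ? ·: Ll|LL
L/III-1 ? II-4×II-3: ll|Ll
L/III-2 aff II-4×II-3: Ll
L/III-3 ? II-1×II-2: ll|Ll|LL
⇒ L over [I-1,I-2,II-1,II-2,II-3,II-4,III-1,III-2,III-3]: 75 consistent
Z/I-1 ? ·: zz|Zz|ZZ
Z/I-2 ? ·: zz|Zz|ZZ
Z/II-1 ? I-1×I-2: zz|Zz|ZZ
Z/II-2 ? ·: zz|Zz|ZZ
Z/II-3 aff I-1×I-2: Zz|ZZ
Z/II-4 ? ·: zz|Zz|ZZ
Z/III-1 aff II-4×II-3: Zz|ZZ
Z/III-2 ? II-4×II-3: zz|Zz|ZZ
Z/III-3 aff II-1×II-2: Zz|ZZ
⇒ Z over [I-1,I-2,II-1,II-2,II-3,II-4,III-1,III-2,III-3]: 834 consistent

I-1 ∈ {EE Ll ZZ, EE Ll Zz, EE Ll zz, EE ll ZZ, EE ll Zz, EE ll zz, Ee Ll ZZ, Ee Ll Zz, Ee Ll zz, Ee ll ZZ, Ee ll Zz, Ee ll zz}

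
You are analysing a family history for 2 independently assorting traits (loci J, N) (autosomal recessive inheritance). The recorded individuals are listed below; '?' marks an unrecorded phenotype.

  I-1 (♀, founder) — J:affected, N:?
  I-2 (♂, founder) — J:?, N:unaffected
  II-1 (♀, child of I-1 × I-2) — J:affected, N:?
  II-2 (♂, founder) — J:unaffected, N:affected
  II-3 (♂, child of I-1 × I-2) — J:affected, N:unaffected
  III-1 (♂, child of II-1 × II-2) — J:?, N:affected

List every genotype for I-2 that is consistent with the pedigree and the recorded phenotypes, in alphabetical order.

I-2 ∈ {Jj NN, Jj Nn, jj NN, jj Nn}

J/I-1 aff ·: jj
J/I-2 ? ·: Jj|jj
J/II-1 aff I-1×I-2: jj
J/II-2 un ·: JJ|Jj
J/II-3 aff I-1×I-2: jj
J/III-1 ? II-1×II-2: Jj|jj
⇒ J over [I-1,I-2,II-1,II-2,II-3,III-1]: 6 consistent
N/I-1 ? ·: NN|Nn|nn
N/I-2 un ·: NN|Nn
N/II-1 ? I-1×I-2: Nn|nn
N/II-2 aff ·: nn
N/II-3 un I-1×I-2: NN|Nn
N/III-1 aff II-1×II-2: nn
⇒ N over [I-1,I-2,II-1,II-2,II-3,III-1]: 11 consistent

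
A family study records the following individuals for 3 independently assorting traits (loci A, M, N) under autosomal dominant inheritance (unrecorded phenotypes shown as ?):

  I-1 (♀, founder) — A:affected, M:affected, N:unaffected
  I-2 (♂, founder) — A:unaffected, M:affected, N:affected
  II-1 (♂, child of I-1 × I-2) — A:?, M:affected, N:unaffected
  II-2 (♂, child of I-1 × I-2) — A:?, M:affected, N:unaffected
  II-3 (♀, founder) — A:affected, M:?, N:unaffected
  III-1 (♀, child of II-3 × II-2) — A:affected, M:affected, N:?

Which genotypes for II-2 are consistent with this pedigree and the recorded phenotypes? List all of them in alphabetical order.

II-2 ∈ {Aa MM nn, Aa Mm nn, aa MM nn, aa Mm nn}

A/I-1 aff ·: Aa|AA
A/I-2 un ·: aa
A/II-1 ? I-1×I-2: aa|Aa
A/II-2 ? I-1×I-2: aa|Aa
A/II-3 aff ·: Aa|AA
A/III-1 aff II-3×II-2: Aa|AA
⇒ A over [I-1,I-2,II-1,II-2,II-3,III-1]: 16 consistent
M/I-1 aff ·: Mm|MM
M/I-2 aff ·: Mm|MM
M/II-1 aff I-1×I-2: Mm|MM
M/II-2 aff I-1×I-2: Mm|MM
M/II-3 ? ·: mm|Mm|MM
M/III-1 aff II-3×II-2: Mm|MM
⇒ M over [I-1,I-2,II-1,II-2,II-3,III-1]: 58 consistent
N/I-1 un ·: nn
N/I-2 aff ·: Nn
N/II-1 un I-1×I-2: nn
N/II-2 un I-1×I-2: nn
N/II-3 un ·: nn
N/III-1 ? II-3×II-2: nn
⇒ N over [I-1,I-2,II-1,II-2,II-3,III-1]: 1 consistent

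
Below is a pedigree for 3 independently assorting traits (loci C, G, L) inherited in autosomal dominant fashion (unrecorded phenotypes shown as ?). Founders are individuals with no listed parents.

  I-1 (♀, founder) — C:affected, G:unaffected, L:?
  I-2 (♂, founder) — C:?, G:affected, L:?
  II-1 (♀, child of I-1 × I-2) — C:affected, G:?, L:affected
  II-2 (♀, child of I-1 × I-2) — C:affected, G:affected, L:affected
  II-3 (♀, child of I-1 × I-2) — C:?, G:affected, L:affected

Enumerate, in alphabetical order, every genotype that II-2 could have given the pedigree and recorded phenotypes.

C/I-1 aff ·: Cc|CC
C/I-2 ? ·: cc|Cc|CC
C/II-1 aff I-1×I-2: Cc|CC
C/II-2 aff I-1×I-2: Cc|CC
C/II-3 ? I-1×I-2: cc|Cc|CC
⇒ C over [I-1,I-2,II-1,II-2,II-3]: 32 consistent
G/I-1 un ·: gg
G/I-2 aff ·: Gg|GG
G/II-1 ? I-1×I-2: gg|Gg
G/II-2 aff I-1×I-2: Gg
G/II-3 aff I-1×I-2: Gg
⇒ G over [I-1,I-2,II-1,II-2,II-3]: 3 consistent
L/I-1 ? ·: ll|Ll|LL
L/I-2 ? ·: ll|Ll|LL
L/II-1 aff I-1×I-2: Ll|LL
L/II-2 aff I-1×I-2: Ll|LL
L/II-3 aff I-1×I-2: Ll|LL
⇒ L over [I-1,I-2,II-1,II-2,II-3]: 29 consistent

II-2 ∈ {CC Gg LL, CC Gg Ll, Cc Gg LL, Cc Gg Ll}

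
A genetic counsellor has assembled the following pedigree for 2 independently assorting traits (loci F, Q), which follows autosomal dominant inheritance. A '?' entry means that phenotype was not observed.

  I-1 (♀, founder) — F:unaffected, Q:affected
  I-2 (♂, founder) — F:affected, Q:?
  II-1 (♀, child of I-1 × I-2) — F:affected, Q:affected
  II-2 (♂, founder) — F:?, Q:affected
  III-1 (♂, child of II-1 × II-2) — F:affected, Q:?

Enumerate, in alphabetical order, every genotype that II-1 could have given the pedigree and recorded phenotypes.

II-1 ∈ {Ff QQ, Ff Qq}

F/I-1 un ·: ff
F/I-2 aff ·: Ff|FF
F/II-1 aff I-1×I-2: Ff
F/II-2 ? ·: ff|Ff|FF
F/III-1 aff II-1×II-2: Ff|FF
⇒ F over [I-1,I-2,II-1,II-2,III-1]: 10 consistent
Q/I-1 aff ·: Qq|QQ
Q/I-2 ? ·: qq|Qq|QQ
Q/II-1 aff I-1×I-2: Qq|QQ
Q/II-2 aff ·: Qq|QQ
Q/III-1 ? II-1×II-2: qq|Qq|QQ
⇒ Q over [I-1,I-2,II-1,II-2,III-1]: 37 consistent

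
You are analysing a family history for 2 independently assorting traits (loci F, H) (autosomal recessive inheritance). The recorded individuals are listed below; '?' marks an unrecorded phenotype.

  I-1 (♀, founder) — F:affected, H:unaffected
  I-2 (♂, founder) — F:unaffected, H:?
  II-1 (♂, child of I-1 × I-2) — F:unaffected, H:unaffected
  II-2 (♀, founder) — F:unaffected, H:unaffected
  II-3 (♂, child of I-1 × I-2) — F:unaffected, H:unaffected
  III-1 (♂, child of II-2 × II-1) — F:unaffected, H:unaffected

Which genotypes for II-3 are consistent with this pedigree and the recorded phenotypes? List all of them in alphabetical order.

II-3 ∈ {Ff HH, Ff Hh}

F/I-1 aff ·: ff
F/I-2 un ·: FF|Ff
F/II-1 un I-1×I-2: Ff
F/II-2 un ·: FF|Ff
F/II-3 un I-1×I-2: Ff
F/III-1 un II-2×II-1: FF|Ff
⇒ F over [I-1,I-2,II-1,II-2,II-3,III-1]: 8 consistent
H/I-1 un ·: HH|Hh
H/I-2 ? ·: HH|Hh|hh
H/II-1 un I-1×I-2: HH|Hh
H/II-2 un ·: HH|Hh
H/II-3 un I-1×I-2: HH|Hh
H/III-1 un II-2×II-1: HH|Hh
⇒ H over [I-1,I-2,II-1,II-2,II-3,III-1]: 53 consistent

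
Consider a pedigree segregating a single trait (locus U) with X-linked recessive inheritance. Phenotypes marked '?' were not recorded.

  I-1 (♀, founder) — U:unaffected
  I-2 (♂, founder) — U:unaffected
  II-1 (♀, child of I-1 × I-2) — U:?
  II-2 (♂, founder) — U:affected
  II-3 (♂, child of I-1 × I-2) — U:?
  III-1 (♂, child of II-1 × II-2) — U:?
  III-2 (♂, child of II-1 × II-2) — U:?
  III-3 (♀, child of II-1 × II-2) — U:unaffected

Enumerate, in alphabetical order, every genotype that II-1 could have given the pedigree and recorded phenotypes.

II-1 ∈ {X^UX^U, X^UX^u}

U/I-1 un ·: X^UX^U|X^UX^u
U/I-2 un ·: X^UY
U/II-1 ? I-1×I-2: X^UX^U|X^UX^u
U/II-2 aff ·: X^uY
U/II-3 ? I-1×I-2: X^UY|X^uY
U/III-1 ? II-1×II-2: X^UY|X^uY
U/III-2 ? II-1×II-2: X^UY|X^uY
U/III-3 un II-1×II-2: X^UX^u
⇒ U over [I-1,I-2,II-1,II-2,II-3,III-1,III-2,III-3]: 11 consistent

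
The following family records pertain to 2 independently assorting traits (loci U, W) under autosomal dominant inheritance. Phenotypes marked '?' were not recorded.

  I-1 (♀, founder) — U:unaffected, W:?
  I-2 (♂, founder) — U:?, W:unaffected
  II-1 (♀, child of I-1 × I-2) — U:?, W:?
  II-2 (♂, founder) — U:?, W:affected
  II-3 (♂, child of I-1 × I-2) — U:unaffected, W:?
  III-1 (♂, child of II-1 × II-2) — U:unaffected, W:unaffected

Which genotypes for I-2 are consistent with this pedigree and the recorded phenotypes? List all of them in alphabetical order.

I-2 ∈ {Uu ww, uu ww}

U/I-1 un ·: uu
U/I-2 ? ·: uu|Uu
U/II-1 ? I-1×I-2: uu|Uu
U/II-2 ? ·: uu|Uu
U/II-3 un I-1×I-2: uu
U/III-1 un II-1×II-2: uu
⇒ U over [I-1,I-2,II-1,II-2,II-3,III-1]: 6 consistent
W/I-1 ? ·: ww|Ww|WW
W/I-2 un ·: ww
W/II-1 ? I-1×I-2: ww|Ww
W/II-2 aff ·: Ww
W/II-3 ? I-1×I-2: ww|Ww
W/III-1 un II-1×II-2: ww
⇒ W over [I-1,I-2,II-1,II-2,II-3,III-1]: 6 consistent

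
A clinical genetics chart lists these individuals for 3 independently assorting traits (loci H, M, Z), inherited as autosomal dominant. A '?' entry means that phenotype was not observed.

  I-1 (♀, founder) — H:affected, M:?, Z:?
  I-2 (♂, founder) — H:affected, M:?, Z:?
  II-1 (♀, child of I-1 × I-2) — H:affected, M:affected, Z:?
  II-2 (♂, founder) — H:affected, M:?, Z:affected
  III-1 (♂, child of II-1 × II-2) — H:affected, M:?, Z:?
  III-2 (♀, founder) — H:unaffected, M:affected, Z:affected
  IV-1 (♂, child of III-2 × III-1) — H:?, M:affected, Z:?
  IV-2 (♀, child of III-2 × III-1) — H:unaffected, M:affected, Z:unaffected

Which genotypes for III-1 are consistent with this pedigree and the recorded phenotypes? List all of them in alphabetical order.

H/I-1 aff ·: Hh|HH
H/I-2 aff ·: Hh|HH
H/II-1 aff I-1×I-2: Hh|HH
H/II-2 aff ·: Hh|HH
H/III-1 aff II-1×II-2: Hh
H/III-2 un ·: hh
H/IV-1 ? III-2×III-1: hh|Hh
H/IV-2 un III-2×III-1: hh
⇒ H over [I-1,I-2,II-1,II-2,III-1,III-2,IV-1,IV-2]: 20 consistent
M/I-1 ? ·: mm|Mm|MM
M/I-2 ? ·: mm|Mm|MM
M/II-1 aff I-1×I-2: Mm|MM
M/II-2 ? ·: mm|Mm|MM
M/III-1 ? II-1×II-2: mm|Mm|MM
M/III-2 aff ·: Mm|MM
M/IV-1 aff III-2×III-1: Mm|MM
M/IV-2 aff III-2×III-1: Mm|MM
⇒ M over [I-1,I-2,II-1,II-2,III-1,III-2,IV-1,IV-2]: 370 consistent
Z/I-1 ? ·: zz|Zz|ZZ
Z/I-2 ? ·: zz|Zz|ZZ
Z/II-1 ? I-1×I-2: zz|Zz|ZZ
Z/II-2 aff ·: Zz|ZZ
Z/III-1 ? II-1×II-2: zz|Zz
Z/III-2 aff ·: Zz
Z/IV-1 ? III-2×III-1: zz|Zz|ZZ
Z/IV-2 un III-2×III-1: zz
⇒ Z over [I-1,I-2,II-1,II-2,III-1,III-2,IV-1,IV-2]: 100 consistent

III-1 ∈ {Hh MM Zz, Hh MM zz, Hh Mm Zz, Hh Mm zz, Hh mm Zz, Hh mm zz}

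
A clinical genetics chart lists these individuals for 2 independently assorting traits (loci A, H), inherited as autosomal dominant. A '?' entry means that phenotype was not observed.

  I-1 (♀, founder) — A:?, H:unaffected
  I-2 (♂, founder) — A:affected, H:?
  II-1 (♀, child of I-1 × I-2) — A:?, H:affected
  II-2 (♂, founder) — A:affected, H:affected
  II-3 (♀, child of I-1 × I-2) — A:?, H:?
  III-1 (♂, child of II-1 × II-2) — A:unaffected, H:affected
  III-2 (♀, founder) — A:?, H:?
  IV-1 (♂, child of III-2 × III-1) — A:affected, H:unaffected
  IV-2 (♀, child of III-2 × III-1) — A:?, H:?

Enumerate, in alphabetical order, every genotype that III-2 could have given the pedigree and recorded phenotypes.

III-2 ∈ {AA Hh, AA hh, Aa Hh, Aa hh}

A/I-1 ? ·: aa|Aa|AA
A/I-2 aff ·: Aa|AA
A/II-1 ? I-1×I-2: aa|Aa
A/II-2 aff ·: Aa
A/II-3 ? I-1×I-2: aa|Aa|AA
A/III-1 un II-1×II-2: aa
A/III-2 ? ·: Aa|AA
A/IV-1 aff III-2×III-1: Aa
A/IV-2 ? III-2×III-1: aa|Aa
⇒ A over [I-1,I-2,II-1,II-2,II-3,III-1,III-2,IV-1,IV-2]: 45 consistent
H/I-1 un ·: hh
H/I-2 ? ·: Hh|HH
H/II-1 aff I-1×I-2: Hh
H/II-2 aff ·: Hh|HH
H/II-3 ? I-1×I-2: hh|Hh
H/III-1 aff II-1×II-2: Hh
H/III-2 ? ·: hh|Hh
H/IV-1 un III-2×III-1: hh
H/IV-2 ? III-2×III-1: hh|Hh|HH
⇒ H over [I-1,I-2,II-1,II-2,II-3,III-1,III-2,IV-1,IV-2]: 30 consistent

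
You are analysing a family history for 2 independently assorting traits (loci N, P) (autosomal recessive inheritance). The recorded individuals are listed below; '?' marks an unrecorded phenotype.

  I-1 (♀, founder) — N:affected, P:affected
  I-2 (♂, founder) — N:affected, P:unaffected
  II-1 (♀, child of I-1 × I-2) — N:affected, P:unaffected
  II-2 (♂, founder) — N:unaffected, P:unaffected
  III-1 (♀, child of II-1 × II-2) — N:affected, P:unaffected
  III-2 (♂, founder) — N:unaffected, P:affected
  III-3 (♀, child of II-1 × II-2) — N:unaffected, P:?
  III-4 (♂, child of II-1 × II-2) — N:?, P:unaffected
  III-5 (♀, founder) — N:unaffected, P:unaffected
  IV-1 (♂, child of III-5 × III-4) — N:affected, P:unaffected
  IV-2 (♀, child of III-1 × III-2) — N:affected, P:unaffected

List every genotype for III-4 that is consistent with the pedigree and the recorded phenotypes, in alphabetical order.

III-4 ∈ {Nn PP, Nn Pp, nn PP, nn Pp}

N/I-1 aff ·: nn
N/I-2 aff ·: nn
N/II-1 aff I-1×I-2: nn
N/II-2 un ·: Nn
N/III-1 aff II-1×II-2: nn
N/III-2 un ·: Nn
N/III-3 un II-1×II-2: Nn
N/III-4 ? II-1×II-2: Nn|nn
N/III-5 un ·: Nn
N/IV-1 aff III-5×III-4: nn
N/IV-2 aff III-1×III-2: nn
⇒ N over [I-1,I-2,II-1,II-2,III-1,III-2,III-3,III-4,III-5,IV-1,IV-2]: 2 consistent
P/I-1 aff ·: pp
P/I-2 un ·: PP|Pp
P/II-1 un I-1×I-2: Pp
P/II-2 un ·: PP|Pp
P/III-1 un II-1×II-2: PP|Pp
P/III-2 aff ·: pp
P/III-3 ? II-1×II-2: PP|Pp|pp
P/III-4 un II-1×II-2: PP|Pp
P/III-5 un ·: PP|Pp
P/IV-1 un III-5×III-4: PP|Pp
P/IV-2 un III-1×III-2: Pp
⇒ P over [I-1,I-2,II-1,II-2,III-1,III-2,III-3,III-4,III-5,IV-1,IV-2]: 140 consistent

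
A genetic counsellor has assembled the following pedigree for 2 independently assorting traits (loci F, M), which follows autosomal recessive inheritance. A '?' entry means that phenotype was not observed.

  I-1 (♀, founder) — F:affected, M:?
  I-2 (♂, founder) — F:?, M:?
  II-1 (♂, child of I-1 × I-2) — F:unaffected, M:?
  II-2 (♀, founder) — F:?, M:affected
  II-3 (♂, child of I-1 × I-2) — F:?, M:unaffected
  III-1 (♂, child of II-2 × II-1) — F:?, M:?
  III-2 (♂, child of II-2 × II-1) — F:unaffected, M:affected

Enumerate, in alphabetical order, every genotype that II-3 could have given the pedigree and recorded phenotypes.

F/I-1 aff ·: ff
F/I-2 ? ·: FF|Ff
F/II-1 un I-1×I-2: Ff
F/II-2 ? ·: FF|Ff|ff
F/II-3 ? I-1×I-2: Ff|ff
F/III-1 ? II-2×II-1: FF|Ff|ff
F/III-2 un II-2×II-1: FF|Ff
⇒ F over [I-1,I-2,II-1,II-2,II-3,III-1,III-2]: 36 consistent
M/I-1 ? ·: MM|Mm|mm
M/I-2 ? ·: MM|Mm|mm
M/II-1 ? I-1×I-2: Mm|mm
M/II-2 aff ·: mm
M/II-3 un I-1×I-2: MM|Mm
M/III-1 ? II-2×II-1: Mm|mm
M/III-2 aff II-2×II-1: mm
⇒ M over [I-1,I-2,II-1,II-2,II-3,III-1,III-2]: 24 consistent

II-3 ∈ {Ff MM, Ff Mm, ff MM, ff Mm}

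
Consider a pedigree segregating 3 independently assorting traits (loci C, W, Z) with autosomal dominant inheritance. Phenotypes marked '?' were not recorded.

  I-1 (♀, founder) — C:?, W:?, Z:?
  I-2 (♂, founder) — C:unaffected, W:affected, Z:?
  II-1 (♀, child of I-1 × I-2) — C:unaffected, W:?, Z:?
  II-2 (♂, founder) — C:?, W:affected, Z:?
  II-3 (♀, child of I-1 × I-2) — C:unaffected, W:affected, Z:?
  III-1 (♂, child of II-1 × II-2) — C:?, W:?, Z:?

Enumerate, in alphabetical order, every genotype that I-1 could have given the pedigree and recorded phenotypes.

I-1 ∈ {Cc WW ZZ, Cc WW Zz, Cc WW zz, Cc Ww ZZ, Cc Ww Zz, Cc Ww zz, Cc ww ZZ, Cc ww Zz, Cc ww zz, cc WW ZZ, cc WW Zz, cc WW zz, cc Ww ZZ, cc Ww Zz, cc Ww zz, cc ww ZZ, cc ww Zz, cc ww zz}

C/I-1 ? ·: cc|Cc
C/I-2 un ·: cc
C/II-1 un I-1×I-2: cc
C/II-2 ? ·: cc|Cc|CC
C/II-3 un I-1×I-2: cc
C/III-1 ? II-1×II-2: cc|Cc
⇒ C over [I-1,I-2,II-1,II-2,II-3,III-1]: 8 consistent
W/I-1 ? ·: ww|Ww|WW
W/I-2 aff ·: Ww|WW
W/II-1 ? I-1×I-2: ww|Ww|WW
W/II-2 aff ·: Ww|WW
W/II-3 aff I-1×I-2: Ww|WW
W/III-1 ? II-1×II-2: ww|Ww|WW
⇒ W over [I-1,I-2,II-1,II-2,II-3,III-1]: 70 consistent
Z/I-1 ? ·: zz|Zz|ZZ
Z/I-2 ? ·: zz|Zz|ZZ
Z/II-1 ? I-1×I-2: zz|Zz|ZZ
Z/II-2 ? ·: zz|Zz|ZZ
Z/II-3 ? I-1×I-2: zz|Zz|ZZ
Z/III-1 ? II-1×II-2: zz|Zz|ZZ
⇒ Z over [I-1,I-2,II-1,II-2,II-3,III-1]: 155 consistent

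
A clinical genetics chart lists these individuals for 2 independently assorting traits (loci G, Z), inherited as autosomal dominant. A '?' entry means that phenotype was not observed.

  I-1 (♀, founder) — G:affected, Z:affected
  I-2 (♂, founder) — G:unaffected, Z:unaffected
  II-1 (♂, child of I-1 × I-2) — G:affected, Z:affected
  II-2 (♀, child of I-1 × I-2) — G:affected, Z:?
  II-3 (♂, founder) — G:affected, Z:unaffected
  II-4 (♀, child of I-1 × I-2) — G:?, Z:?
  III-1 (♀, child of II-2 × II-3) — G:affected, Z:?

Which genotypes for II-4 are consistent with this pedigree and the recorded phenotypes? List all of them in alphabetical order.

G/I-1 aff ·: Gg|GG
G/I-2 un ·: gg
G/II-1 aff I-1×I-2: Gg
G/II-2 aff I-1×I-2: Gg
G/II-3 aff ·: Gg|GG
G/II-4 ? I-1×I-2: gg|Gg
G/III-1 aff II-2×II-3: Gg|GG
⇒ G over [I-1,I-2,II-1,II-2,II-3,II-4,III-1]: 12 consistent
Z/I-1 aff ·: Zz|ZZ
Z/I-2 un ·: zz
Z/II-1 aff I-1×I-2: Zz
Z/II-2 ? I-1×I-2: zz|Zz
Z/II-3 un ·: zz
Z/II-4 ? I-1×I-2: zz|Zz
Z/III-1 ? II-2×II-3: zz|Zz
⇒ Z over [I-1,I-2,II-1,II-2,II-3,II-4,III-1]: 8 consistent

II-4 ∈ {Gg Zz, Gg zz, gg Zz, gg zz}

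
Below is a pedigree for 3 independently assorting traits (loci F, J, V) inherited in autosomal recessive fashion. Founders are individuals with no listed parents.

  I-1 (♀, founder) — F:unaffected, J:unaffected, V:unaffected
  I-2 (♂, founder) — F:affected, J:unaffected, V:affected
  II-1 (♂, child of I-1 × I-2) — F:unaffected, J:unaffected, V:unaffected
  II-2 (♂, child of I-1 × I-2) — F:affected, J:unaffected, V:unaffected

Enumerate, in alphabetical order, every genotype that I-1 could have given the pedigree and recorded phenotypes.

I-1 ∈ {Ff JJ VV, Ff JJ Vv, Ff Jj VV, Ff Jj Vv}

F/I-1 un ·: Ff
F/I-2 aff ·: ff
F/II-1 un I-1×I-2: Ff
F/II-2 aff I-1×I-2: ff
⇒ F over [I-1,I-2,II-1,II-2]: 1 consistent
J/I-1 un ·: JJ|Jj
J/I-2 un ·: JJ|Jj
J/II-1 un I-1×I-2: JJ|Jj
J/II-2 un I-1×I-2: JJ|Jj
⇒ J over [I-1,I-2,II-1,II-2]: 13 consistent
V/I-1 un ·: VV|Vv
V/I-2 aff ·: vv
V/II-1 un I-1×I-2: Vv
V/II-2 un I-1×I-2: Vv
⇒ V over [I-1,I-2,II-1,II-2]: 2 consistent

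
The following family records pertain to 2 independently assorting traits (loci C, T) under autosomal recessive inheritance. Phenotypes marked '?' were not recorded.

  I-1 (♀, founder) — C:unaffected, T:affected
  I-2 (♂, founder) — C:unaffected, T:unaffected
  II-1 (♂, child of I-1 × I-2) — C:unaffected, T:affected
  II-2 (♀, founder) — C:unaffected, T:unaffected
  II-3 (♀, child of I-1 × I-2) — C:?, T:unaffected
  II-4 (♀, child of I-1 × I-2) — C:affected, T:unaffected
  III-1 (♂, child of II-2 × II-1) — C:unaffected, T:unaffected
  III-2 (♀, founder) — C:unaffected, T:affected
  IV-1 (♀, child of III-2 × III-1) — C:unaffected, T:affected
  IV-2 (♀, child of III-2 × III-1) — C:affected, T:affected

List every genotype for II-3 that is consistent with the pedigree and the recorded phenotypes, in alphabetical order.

II-3 ∈ {CC Tt, Cc Tt, cc Tt}

C/I-1 un ·: Cc
C/I-2 un ·: Cc
C/II-1 un I-1×I-2: CC|Cc
C/II-2 un ·: CC|Cc
C/II-3 ? I-1×I-2: CC|Cc|cc
C/II-4 aff I-1×I-2: cc
C/III-1 un II-2×II-1: Cc
C/III-2 un ·: Cc
C/IV-1 un III-2×III-1: CC|Cc
C/IV-2 aff III-2×III-1: cc
⇒ C over [I-1,I-2,II-1,II-2,II-3,II-4,III-1,III-2,IV-1,IV-2]: 18 consistent
T/I-1 aff ·: tt
T/I-2 un ·: Tt
T/II-1 aff I-1×I-2: tt
T/II-2 un ·: TT|Tt
T/II-3 un I-1×I-2: Tt
T/II-4 un I-1×I-2: Tt
T/III-1 un II-2×II-1: Tt
T/III-2 aff ·: tt
T/IV-1 aff III-2×III-1: tt
T/IV-2 aff III-2×III-1: tt
⇒ T over [I-1,I-2,II-1,II-2,II-3,II-4,III-1,III-2,IV-1,IV-2]: 2 consistent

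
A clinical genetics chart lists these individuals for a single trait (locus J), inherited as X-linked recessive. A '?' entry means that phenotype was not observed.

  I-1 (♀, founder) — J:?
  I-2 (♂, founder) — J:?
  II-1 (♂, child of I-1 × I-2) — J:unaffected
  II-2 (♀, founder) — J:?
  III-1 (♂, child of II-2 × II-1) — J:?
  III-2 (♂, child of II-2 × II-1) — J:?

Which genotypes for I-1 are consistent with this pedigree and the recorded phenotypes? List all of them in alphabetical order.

J/I-1 ? ·: X^JX^J|X^JX^j
J/I-2 ? ·: X^JY|X^jY
J/II-1 un I-1×I-2: X^JY
J/II-2 ? ·: X^JX^J|X^JX^j|X^jX^j
J/III-1 ? II-2×II-1: X^JY|X^jY
J/III-2 ? II-2×II-1: X^JY|X^jY
⇒ J over [I-1,I-2,II-1,II-2,III-1,III-2]: 24 consistent

I-1 ∈ {X^JX^J, X^JX^j}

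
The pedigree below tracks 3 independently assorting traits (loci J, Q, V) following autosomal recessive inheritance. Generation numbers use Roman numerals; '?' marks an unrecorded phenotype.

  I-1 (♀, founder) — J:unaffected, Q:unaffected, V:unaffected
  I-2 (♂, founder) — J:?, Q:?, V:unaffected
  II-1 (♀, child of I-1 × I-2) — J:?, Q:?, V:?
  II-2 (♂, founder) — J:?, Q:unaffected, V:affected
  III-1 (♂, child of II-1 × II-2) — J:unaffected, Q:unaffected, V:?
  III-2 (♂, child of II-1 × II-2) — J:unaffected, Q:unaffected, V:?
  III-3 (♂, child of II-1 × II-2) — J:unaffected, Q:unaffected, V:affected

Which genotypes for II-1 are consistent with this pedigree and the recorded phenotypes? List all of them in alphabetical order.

II-1 ∈ {JJ QQ Vv, JJ QQ vv, JJ Qq Vv, JJ Qq vv, JJ qq Vv, JJ qq vv, Jj QQ Vv, Jj QQ vv, Jj Qq Vv, Jj Qq vv, Jj qq Vv, Jj qq vv, jj QQ Vv, jj QQ vv, jj Qq Vv, jj Qq vv, jj qq Vv, jj qq vv}

J/I-1 un ·: JJ|Jj
J/I-2 ? ·: JJ|Jj|jj
J/II-1 ? I-1×I-2: JJ|Jj|jj
J/II-2 ? ·: JJ|Jj|jj
J/III-1 un II-1×II-2: JJ|Jj
J/III-2 un II-1×II-2: JJ|Jj
J/III-3 un II-1×II-2: JJ|Jj
⇒ J over [I-1,I-2,II-1,II-2,III-1,III-2,III-3]: 129 consistent
Q/I-1 un ·: QQ|Qq
Q/I-2 ? ·: QQ|Qq|qq
Q/II-1 ? I-1×I-2: QQ|Qq|qq
Q/II-2 un ·: QQ|Qq
Q/III-1 un II-1×II-2: QQ|Qq
Q/III-2 un II-1×II-2: QQ|Qq
Q/III-3 un II-1×II-2: QQ|Qq
⇒ Q over [I-1,I-2,II-1,II-2,III-1,III-2,III-3]: 120 consistent
V/I-1 un ·: VV|Vv
V/I-2 un ·: VV|Vv
V/II-1 ? I-1×I-2: Vv|vv
V/II-2 aff ·: vv
V/III-1 ? II-1×II-2: Vv|vv
V/III-2 ? II-1×II-2: Vv|vv
V/III-3 aff II-1×II-2: vv
⇒ V over [I-1,I-2,II-1,II-2,III-1,III-2,III-3]: 13 consistent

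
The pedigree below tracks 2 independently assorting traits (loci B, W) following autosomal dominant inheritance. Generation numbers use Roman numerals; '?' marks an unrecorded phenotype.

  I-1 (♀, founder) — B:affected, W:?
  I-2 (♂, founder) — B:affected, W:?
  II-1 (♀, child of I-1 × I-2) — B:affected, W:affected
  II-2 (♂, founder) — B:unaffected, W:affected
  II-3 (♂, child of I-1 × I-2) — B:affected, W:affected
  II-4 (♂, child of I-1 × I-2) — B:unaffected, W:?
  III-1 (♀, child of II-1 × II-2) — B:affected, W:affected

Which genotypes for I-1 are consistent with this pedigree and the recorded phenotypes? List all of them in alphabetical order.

I-1 ∈ {Bb WW, Bb Ww, Bb ww}

B/I-1 aff ·: Bb
B/I-2 aff ·: Bb
B/II-1 aff I-1×I-2: Bb|BB
B/II-2 un ·: bb
B/II-3 aff I-1×I-2: Bb|BB
B/II-4 un I-1×I-2: bb
B/III-1 aff II-1×II-2: Bb
⇒ B over [I-1,I-2,II-1,II-2,II-3,II-4,III-1]: 4 consistent
W/I-1 ? ·: ww|Ww|WW
W/I-2 ? ·: ww|Ww|WW
W/II-1 aff I-1×I-2: Ww|WW
W/II-2 aff ·: Ww|WW
W/II-3 aff I-1×I-2: Ww|WW
W/II-4 ? I-1×I-2: ww|Ww|WW
W/III-1 aff II-1×II-2: Ww|WW
⇒ W over [I-1,I-2,II-1,II-2,II-3,II-4,III-1]: 125 consistent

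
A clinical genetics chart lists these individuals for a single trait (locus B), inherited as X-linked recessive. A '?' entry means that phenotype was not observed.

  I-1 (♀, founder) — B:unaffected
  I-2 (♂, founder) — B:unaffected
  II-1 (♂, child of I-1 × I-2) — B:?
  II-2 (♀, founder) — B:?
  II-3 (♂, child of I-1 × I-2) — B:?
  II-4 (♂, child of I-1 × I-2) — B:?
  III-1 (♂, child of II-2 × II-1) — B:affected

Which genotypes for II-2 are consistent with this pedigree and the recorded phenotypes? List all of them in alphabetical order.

II-2 ∈ {X^BX^b, X^bX^b}

B/I-1 un ·: X^BX^B|X^BX^b
B/I-2 un ·: X^BY
B/II-1 ? I-1×I-2: X^BY|X^bY
B/II-2 ? ·: X^BX^b|X^bX^b
B/II-3 ? I-1×I-2: X^BY|X^bY
B/II-4 ? I-1×I-2: X^BY|X^bY
B/III-1 aff II-2×II-1: X^bY
⇒ B over [I-1,I-2,II-1,II-2,II-3,II-4,III-1]: 18 consistent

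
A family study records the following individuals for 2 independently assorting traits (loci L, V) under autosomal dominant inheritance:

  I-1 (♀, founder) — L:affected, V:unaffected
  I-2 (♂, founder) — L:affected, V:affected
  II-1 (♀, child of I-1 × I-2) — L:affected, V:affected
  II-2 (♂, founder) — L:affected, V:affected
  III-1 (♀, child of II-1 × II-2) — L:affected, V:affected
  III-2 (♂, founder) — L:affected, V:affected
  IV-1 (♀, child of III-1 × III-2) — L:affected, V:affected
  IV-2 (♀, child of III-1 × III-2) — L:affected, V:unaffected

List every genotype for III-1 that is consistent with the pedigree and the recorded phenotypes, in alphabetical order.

III-1 ∈ {LL Vv, Ll Vv}

L/I-1 aff ·: Ll|LL
L/I-2 aff ·: Ll|LL
L/II-1 aff I-1×I-2: Ll|LL
L/II-2 aff ·: Ll|LL
L/III-1 aff II-1×II-2: Ll|LL
L/III-2 aff ·: Ll|LL
L/IV-1 aff III-1×III-2: Ll|LL
L/IV-2 aff III-1×III-2: Ll|LL
⇒ L over [I-1,I-2,II-1,II-2,III-1,III-2,IV-1,IV-2]: 150 consistent
V/I-1 un ·: vv
V/I-2 aff ·: Vv|VV
V/II-1 aff I-1×I-2: Vv
V/II-2 aff ·: Vv|VV
V/III-1 aff II-1×II-2: Vv
V/III-2 aff ·: Vv
V/IV-1 aff III-1×III-2: Vv|VV
V/IV-2 un III-1×III-2: vv
⇒ V over [I-1,I-2,II-1,II-2,III-1,III-2,IV-1,IV-2]: 8 consistent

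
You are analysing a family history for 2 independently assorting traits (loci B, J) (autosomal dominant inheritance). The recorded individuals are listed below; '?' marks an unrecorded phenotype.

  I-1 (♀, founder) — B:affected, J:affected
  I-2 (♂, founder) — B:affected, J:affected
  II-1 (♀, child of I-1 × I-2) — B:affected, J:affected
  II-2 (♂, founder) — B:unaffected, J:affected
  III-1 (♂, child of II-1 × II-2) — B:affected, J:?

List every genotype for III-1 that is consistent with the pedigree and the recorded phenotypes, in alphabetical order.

III-1 ∈ {Bb JJ, Bb Jj, Bb jj}

B/I-1 aff ·: Bb|BB
B/I-2 aff ·: Bb|BB
B/II-1 aff I-1×I-2: Bb|BB
B/II-2 un ·: bb
B/III-1 aff II-1×II-2: Bb
⇒ B over [I-1,I-2,II-1,II-2,III-1]: 7 consistent
J/I-1 aff ·: Jj|JJ
J/I-2 aff ·: Jj|JJ
J/II-1 aff I-1×I-2: Jj|JJ
J/II-2 aff ·: Jj|JJ
J/III-1 ? II-1×II-2: jj|Jj|JJ
⇒ J over [I-1,I-2,II-1,II-2,III-1]: 27 consistent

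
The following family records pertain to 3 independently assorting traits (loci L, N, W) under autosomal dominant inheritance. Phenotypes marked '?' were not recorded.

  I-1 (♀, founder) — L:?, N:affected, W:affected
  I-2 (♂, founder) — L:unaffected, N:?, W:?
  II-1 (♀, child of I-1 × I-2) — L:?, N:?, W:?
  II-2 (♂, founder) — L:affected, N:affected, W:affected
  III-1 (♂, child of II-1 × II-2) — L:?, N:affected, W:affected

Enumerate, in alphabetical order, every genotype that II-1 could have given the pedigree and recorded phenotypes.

II-1 ∈ {Ll NN WW, Ll NN Ww, Ll NN ww, Ll Nn WW, Ll Nn Ww, Ll Nn ww, Ll nn WW, Ll nn Ww, Ll nn ww, ll NN WW, ll NN Ww, ll NN ww, ll Nn WW, ll Nn Ww, ll Nn ww, ll nn WW, ll nn Ww, ll nn ww}

L/I-1 ? ·: ll|Ll|LL
L/I-2 un ·: ll
L/II-1 ? I-1×I-2: ll|Ll
L/II-2 aff ·: Ll|LL
L/III-1 ? II-1×II-2: ll|Ll|LL
⇒ L over [I-1,I-2,II-1,II-2,III-1]: 16 consistent
N/I-1 aff ·: Nn|NN
N/I-2 ? ·: nn|Nn|NN
N/II-1 ? I-1×I-2: nn|Nn|NN
N/II-2 aff ·: Nn|NN
N/III-1 aff II-1×II-2: Nn|NN
⇒ N over [I-1,I-2,II-1,II-2,III-1]: 36 consistent
W/I-1 aff ·: Ww|WW
W/I-2 ? ·: ww|Ww|WW
W/II-1 ? I-1×I-2: ww|Ww|WW
W/II-2 aff ·: Ww|WW
W/III-1 aff II-1×II-2: Ww|WW
⇒ W over [I-1,I-2,II-1,II-2,III-1]: 36 consistent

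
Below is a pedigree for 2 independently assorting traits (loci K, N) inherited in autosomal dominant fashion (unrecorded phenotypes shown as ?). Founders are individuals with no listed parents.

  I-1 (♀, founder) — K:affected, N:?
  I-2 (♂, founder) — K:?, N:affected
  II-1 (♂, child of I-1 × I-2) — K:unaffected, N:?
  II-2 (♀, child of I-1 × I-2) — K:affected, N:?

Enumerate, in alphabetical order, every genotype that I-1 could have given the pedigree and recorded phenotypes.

I-1 ∈ {Kk NN, Kk Nn, Kk nn}

K/I-1 aff ·: Kk
K/I-2 ? ·: kk|Kk
K/II-1 un I-1×I-2: kk
K/II-2 aff I-1×I-2: Kk|KK
⇒ K over [I-1,I-2,II-1,II-2]: 3 consistent
N/I-1 ? ·: nn|Nn|NN
N/I-2 aff ·: Nn|NN
N/II-1 ? I-1×I-2: nn|Nn|NN
N/II-2 ? I-1×I-2: nn|Nn|NN
⇒ N over [I-1,I-2,II-1,II-2]: 23 consistent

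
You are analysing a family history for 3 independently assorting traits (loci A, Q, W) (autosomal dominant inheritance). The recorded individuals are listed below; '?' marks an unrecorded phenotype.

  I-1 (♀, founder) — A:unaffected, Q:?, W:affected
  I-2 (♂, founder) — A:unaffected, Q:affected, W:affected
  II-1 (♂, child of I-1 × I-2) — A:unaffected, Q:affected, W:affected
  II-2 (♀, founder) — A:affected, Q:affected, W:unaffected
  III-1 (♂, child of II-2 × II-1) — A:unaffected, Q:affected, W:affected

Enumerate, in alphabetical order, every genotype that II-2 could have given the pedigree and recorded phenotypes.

II-2 ∈ {Aa QQ ww, Aa Qq ww}

A/I-1 un ·: aa
A/I-2 un ·: aa
A/II-1 un I-1×I-2: aa
A/II-2 aff ·: Aa
A/III-1 un II-2×II-1: aa
⇒ A over [I-1,I-2,II-1,II-2,III-1]: 1 consistent
Q/I-1 ? ·: qq|Qq|QQ
Q/I-2 aff ·: Qq|QQ
Q/II-1 aff I-1×I-2: Qq|QQ
Q/II-2 aff ·: Qq|QQ
Q/III-1 aff II-2×II-1: Qq|QQ
⇒ Q over [I-1,I-2,II-1,II-2,III-1]: 32 consistent
W/I-1 aff ·: Ww|WW
W/I-2 aff ·: Ww|WW
W/II-1 aff I-1×I-2: Ww|WW
W/II-2 un ·: ww
W/III-1 aff II-2×II-1: Ww
⇒ W over [I-1,I-2,II-1,II-2,III-1]: 7 consistent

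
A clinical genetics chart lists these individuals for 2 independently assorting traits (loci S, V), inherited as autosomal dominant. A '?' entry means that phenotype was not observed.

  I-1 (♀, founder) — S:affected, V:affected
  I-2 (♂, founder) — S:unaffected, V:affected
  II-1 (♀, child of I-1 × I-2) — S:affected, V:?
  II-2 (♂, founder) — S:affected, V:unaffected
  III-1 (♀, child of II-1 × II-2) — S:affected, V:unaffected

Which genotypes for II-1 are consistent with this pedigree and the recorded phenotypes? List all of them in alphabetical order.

S/I-1 aff ·: Ss|SS
S/I-2 un ·: ss
S/II-1 aff I-1×I-2: Ss
S/II-2 aff ·: Ss|SS
S/III-1 aff II-1×II-2: Ss|SS
⇒ S over [I-1,I-2,II-1,II-2,III-1]: 8 consistent
V/I-1 aff ·: Vv|VV
V/I-2 aff ·: Vv|VV
V/II-1 ? I-1×I-2: vv|Vv
V/II-2 un ·: vv
V/III-1 un II-1×II-2: vv
⇒ V over [I-1,I-2,II-1,II-2,III-1]: 4 consistent

II-1 ∈ {Ss Vv, Ss vv}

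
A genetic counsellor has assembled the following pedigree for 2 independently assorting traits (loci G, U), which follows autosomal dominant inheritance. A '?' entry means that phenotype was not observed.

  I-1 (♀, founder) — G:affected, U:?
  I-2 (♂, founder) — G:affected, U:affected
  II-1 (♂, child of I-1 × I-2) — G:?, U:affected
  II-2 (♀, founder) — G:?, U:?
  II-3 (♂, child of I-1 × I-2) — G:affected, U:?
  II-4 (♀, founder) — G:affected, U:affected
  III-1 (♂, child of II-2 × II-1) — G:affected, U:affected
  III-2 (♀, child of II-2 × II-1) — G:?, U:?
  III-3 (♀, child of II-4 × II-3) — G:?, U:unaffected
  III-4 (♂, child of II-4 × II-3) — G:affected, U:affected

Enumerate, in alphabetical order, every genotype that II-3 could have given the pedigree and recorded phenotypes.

II-3 ∈ {GG Uu, GG uu, Gg Uu, Gg uu}

G/I-1 aff ·: Gg|GG
G/I-2 aff ·: Gg|GG
G/II-1 ? I-1×I-2: gg|Gg|GG
G/II-2 ? ·: gg|Gg|GG
G/II-3 aff I-1×I-2: Gg|GG
G/II-4 aff ·: Gg|GG
G/III-1 aff II-2×II-1: Gg|GG
G/III-2 ? II-2×II-1: gg|Gg|GG
G/III-3 ? II-4×II-3: gg|Gg|GG
G/III-4 aff II-4×II-3: Gg|GG
⇒ G over [I-1,I-2,II-1,II-2,II-3,II-4,III-1,III-2,III-3,III-4]: 885 consistent
U/I-1 ? ·: uu|Uu|UU
U/I-2 aff ·: Uu|UU
U/II-1 aff I-1×I-2: Uu|UU
U/II-2 ? ·: uu|Uu|UU
U/II-3 ? I-1×I-2: uu|Uu
U/II-4 aff ·: Uu
U/III-1 aff II-2×II-1: Uu|UU
U/III-2 ? II-2×II-1: uu|Uu|UU
U/III-3 un II-4×II-3: uu
U/III-4 aff II-4×II-3: Uu|UU
⇒ U over [I-1,I-2,II-1,II-2,II-3,II-4,III-1,III-2,III-3,III-4]: 186 consistent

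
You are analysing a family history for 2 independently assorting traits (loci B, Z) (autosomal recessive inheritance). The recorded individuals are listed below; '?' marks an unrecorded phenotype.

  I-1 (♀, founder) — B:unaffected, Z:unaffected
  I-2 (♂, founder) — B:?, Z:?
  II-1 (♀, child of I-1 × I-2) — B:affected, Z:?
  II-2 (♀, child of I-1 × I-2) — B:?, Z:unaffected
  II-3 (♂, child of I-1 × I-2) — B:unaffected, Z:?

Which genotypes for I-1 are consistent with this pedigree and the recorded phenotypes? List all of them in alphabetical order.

I-1 ∈ {Bb ZZ, Bb Zz}

B/I-1 un ·: Bb
B/I-2 ? ·: Bb|bb
B/II-1 aff I-1×I-2: bb
B/II-2 ? I-1×I-2: BB|Bb|bb
B/II-3 un I-1×I-2: BB|Bb
⇒ B over [I-1,I-2,II-1,II-2,II-3]: 8 consistent
Z/I-1 un ·: ZZ|Zz
Z/I-2 ? ·: ZZ|Zz|zz
Z/II-1 ? I-1×I-2: ZZ|Zz|zz
Z/II-2 un I-1×I-2: ZZ|Zz
Z/II-3 ? I-1×I-2: ZZ|Zz|zz
⇒ Z over [I-1,I-2,II-1,II-2,II-3]: 40 consistent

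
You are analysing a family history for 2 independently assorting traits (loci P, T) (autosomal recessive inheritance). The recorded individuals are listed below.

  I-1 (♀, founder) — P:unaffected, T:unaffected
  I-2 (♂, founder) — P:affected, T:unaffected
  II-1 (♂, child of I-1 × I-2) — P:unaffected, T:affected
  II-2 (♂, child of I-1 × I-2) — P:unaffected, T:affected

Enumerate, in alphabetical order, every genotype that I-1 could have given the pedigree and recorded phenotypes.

I-1 ∈ {PP Tt, Pp Tt}

P/I-1 un ·: PP|Pp
P/I-2 aff ·: pp
P/II-1 un I-1×I-2: Pp
P/II-2 un I-1×I-2: Pp
⇒ P over [I-1,I-2,II-1,II-2]: 2 consistent
T/I-1 un ·: Tt
T/I-2 un ·: Tt
T/II-1 aff I-1×I-2: tt
T/II-2 aff I-1×I-2: tt
⇒ T over [I-1,I-2,II-1,II-2]: 1 consistent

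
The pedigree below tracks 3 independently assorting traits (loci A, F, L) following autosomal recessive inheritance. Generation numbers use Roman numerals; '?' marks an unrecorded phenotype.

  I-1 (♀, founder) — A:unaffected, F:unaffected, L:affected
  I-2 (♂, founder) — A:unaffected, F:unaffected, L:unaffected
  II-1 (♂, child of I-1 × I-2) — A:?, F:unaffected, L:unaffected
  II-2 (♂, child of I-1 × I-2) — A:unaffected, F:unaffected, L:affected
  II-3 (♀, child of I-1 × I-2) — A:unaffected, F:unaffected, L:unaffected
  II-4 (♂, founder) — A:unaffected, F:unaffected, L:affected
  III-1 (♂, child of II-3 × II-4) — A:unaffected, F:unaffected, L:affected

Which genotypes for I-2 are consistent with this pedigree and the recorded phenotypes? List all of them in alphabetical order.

I-2 ∈ {AA FF Ll, AA Ff Ll, Aa FF Ll, Aa Ff Ll}

A/I-1 un ·: AA|Aa
A/I-2 un ·: AA|Aa
A/II-1 ? I-1×I-2: AA|Aa|aa
A/II-2 un I-1×I-2: AA|Aa
A/II-3 un I-1×I-2: AA|Aa
A/II-4 un ·: AA|Aa
A/III-1 un II-3×II-4: AA|Aa
⇒ A over [I-1,I-2,II-1,II-2,II-3,II-4,III-1]: 101 consistent
F/I-1 un ·: FF|Ff
F/I-2 un ·: FF|Ff
F/II-1 un I-1×I-2: FF|Ff
F/II-2 un I-1×I-2: FF|Ff
F/II-3 un I-1×I-2: FF|Ff
F/II-4 un ·: FF|Ff
F/III-1 un II-3×II-4: FF|Ff
⇒ F over [I-1,I-2,II-1,II-2,II-3,II-4,III-1]: 87 consistent
L/I-1 aff ·: ll
L/I-2 un ·: Ll
L/II-1 un I-1×I-2: Ll
L/II-2 aff I-1×I-2: ll
L/II-3 un I-1×I-2: Ll
L/II-4 aff ·: ll
L/III-1 aff II-3×II-4: ll
⇒ L over [I-1,I-2,II-1,II-2,II-3,II-4,III-1]: 1 consistent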